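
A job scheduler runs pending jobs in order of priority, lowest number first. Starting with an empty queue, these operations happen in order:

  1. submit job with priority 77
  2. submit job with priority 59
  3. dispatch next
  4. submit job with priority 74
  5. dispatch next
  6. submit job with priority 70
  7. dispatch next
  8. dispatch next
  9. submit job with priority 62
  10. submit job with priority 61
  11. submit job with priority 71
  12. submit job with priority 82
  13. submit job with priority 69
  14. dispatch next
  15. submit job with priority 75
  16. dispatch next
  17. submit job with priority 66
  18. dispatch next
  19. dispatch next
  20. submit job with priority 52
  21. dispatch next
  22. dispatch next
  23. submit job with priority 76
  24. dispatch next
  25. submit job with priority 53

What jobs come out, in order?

insert 77 → {77}
insert 59 → {59, 77}
dispatch next → 59; now {77}
insert 74 → {74, 77}
dispatch next → 74; now {77}
insert 70 → {70, 77}
dispatch next → 70; now {77}
dispatch next → 77; now {}
insert 62 → {62}
insert 61 → {61, 62}
insert 71 → {61, 62, 71}
insert 82 → {61, 62, 71, 82}
insert 69 → {61, 62, 69, 71, 82}
dispatch next → 61; now {62, 69, 71, 82}
insert 75 → {62, 69, 71, 75, 82}
dispatch next → 62; now {69, 71, 75, 82}
insert 66 → {66, 69, 71, 75, 82}
dispatch next → 66; now {69, 71, 75, 82}
dispatch next → 69; now {71, 75, 82}
insert 52 → {52, 71, 75, 82}
dispatch next → 52; now {71, 75, 82}
dispatch next → 71; now {75, 82}
insert 76 → {75, 76, 82}
dispatch next → 75; now {76, 82}
insert 53 → {53, 76, 82}

59 → 74 → 70 → 77 → 61 → 62 → 66 → 69 → 52 → 71 → 75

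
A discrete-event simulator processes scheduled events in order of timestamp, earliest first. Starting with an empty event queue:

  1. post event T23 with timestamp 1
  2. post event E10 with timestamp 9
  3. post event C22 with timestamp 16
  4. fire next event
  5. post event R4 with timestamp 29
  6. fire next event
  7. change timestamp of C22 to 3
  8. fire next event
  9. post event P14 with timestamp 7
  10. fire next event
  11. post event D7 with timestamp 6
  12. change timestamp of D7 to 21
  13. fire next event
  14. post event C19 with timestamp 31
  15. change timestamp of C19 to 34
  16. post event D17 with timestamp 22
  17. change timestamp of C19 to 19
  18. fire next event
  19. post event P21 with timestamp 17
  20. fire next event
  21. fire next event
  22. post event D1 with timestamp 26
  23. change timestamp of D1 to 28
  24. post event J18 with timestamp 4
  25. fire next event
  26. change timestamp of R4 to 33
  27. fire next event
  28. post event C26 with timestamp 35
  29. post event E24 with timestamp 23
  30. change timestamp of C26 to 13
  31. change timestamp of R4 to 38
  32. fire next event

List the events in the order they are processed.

add T23 (timestamp 1) → {T23:1}
add E10 (timestamp 9) → {T23:1, E10:9}
add C22 (timestamp 16) → {T23:1, E10:9, C22:16}
fire next event → T23; now {E10:9, C22:16}
add R4 (timestamp 29) → {E10:9, C22:16, R4:29}
fire next event → E10; now {C22:16, R4:29}
update C22 to timestamp 3 → {C22:3, R4:29}
fire next event → C22; now {R4:29}
add P14 (timestamp 7) → {P14:7, R4:29}
fire next event → P14; now {R4:29}
add D7 (timestamp 6) → {D7:6, R4:29}
update D7 to timestamp 21 → {D7:21, R4:29}
fire next event → D7; now {R4:29}
add C19 (timestamp 31) → {R4:29, C19:31}
update C19 to timestamp 34 → {R4:29, C19:34}
add D17 (timestamp 22) → {D17:22, R4:29, C19:34}
update C19 to timestamp 19 → {C19:19, D17:22, R4:29}
fire next event → C19; now {D17:22, R4:29}
add P21 (timestamp 17) → {P21:17, D17:22, R4:29}
fire next event → P21; now {D17:22, R4:29}
fire next event → D17; now {R4:29}
add D1 (timestamp 26) → {D1:26, R4:29}
update D1 to timestamp 28 → {D1:28, R4:29}
add J18 (timestamp 4) → {J18:4, D1:28, R4:29}
fire next event → J18; now {D1:28, R4:29}
update R4 to timestamp 33 → {D1:28, R4:33}
fire next event → D1; now {R4:33}
add C26 (timestamp 35) → {R4:33, C26:35}
add E24 (timestamp 23) → {E24:23, R4:33, C26:35}
update C26 to timestamp 13 → {C26:13, E24:23, R4:33}
update R4 to timestamp 38 → {C26:13, E24:23, R4:38}
fire next event → C26; now {E24:23, R4:38}

T23, E10, C22, P14, D7, C19, P21, D17, J18, D1, C26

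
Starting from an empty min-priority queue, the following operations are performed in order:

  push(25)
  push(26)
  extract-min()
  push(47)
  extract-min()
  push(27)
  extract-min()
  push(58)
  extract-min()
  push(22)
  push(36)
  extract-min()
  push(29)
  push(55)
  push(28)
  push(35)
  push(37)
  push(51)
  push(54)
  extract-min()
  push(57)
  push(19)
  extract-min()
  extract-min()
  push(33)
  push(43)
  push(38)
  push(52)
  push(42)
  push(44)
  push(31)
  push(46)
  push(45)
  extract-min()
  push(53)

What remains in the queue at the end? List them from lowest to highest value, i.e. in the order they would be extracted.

[33, 35, 36, 37, 38, 42, 43, 44, 45, 46, 51, 52, 53, 54, 55, 57, 58]

insert 25 → {25}
insert 26 → {25, 26}
extract-min → 25; now {26}
insert 47 → {26, 47}
extract-min → 26; now {47}
insert 27 → {27, 47}
extract-min → 27; now {47}
insert 58 → {47, 58}
extract-min → 47; now {58}
insert 22 → {22, 58}
insert 36 → {22, 36, 58}
extract-min → 22; now {36, 58}
insert 29 → {29, 36, 58}
insert 55 → {29, 36, 55, 58}
insert 28 → {28, 29, 36, 55, 58}
insert 35 → {28, 29, 35, 36, 55, 58}
insert 37 → {28, 29, 35, 36, 37, 55, 58}
insert 51 → {28, 29, 35, 36, 37, 51, 55, 58}
insert 54 → {28, 29, 35, 36, 37, 51, 54, 55, 58}
extract-min → 28; now {29, 35, 36, 37, 51, 54, 55, 58}
insert 57 → {29, 35, 36, 37, 51, 54, 55, 57, 58}
insert 19 → {19, 29, 35, 36, 37, 51, 54, 55, 57, 58}
extract-min → 19; now {29, 35, 36, 37, 51, 54, 55, 57, 58}
extract-min → 29; now {35, 36, 37, 51, 54, 55, 57, 58}
insert 33 → {33, 35, 36, 37, 51, 54, 55, 57, 58}
insert 43 → {33, 35, 36, 37, 43, 51, 54, 55, 57, 58}
insert 38 → {33, 35, 36, 37, 38, 43, 51, 54, 55, 57, 58}
insert 52 → {33, 35, 36, 37, 38, 43, 51, 52, 54, 55, 57, 58}
insert 42 → {33, 35, 36, 37, 38, 42, 43, 51, 52, 54, 55, 57, 58}
insert 44 → {33, 35, 36, 37, 38, 42, 43, 44, 51, 52, 54, 55, 57, 58}
insert 31 → {31, 33, 35, 36, 37, 38, 42, 43, 44, 51, 52, 54, 55, 57, 58}
insert 46 → {31, 33, 35, 36, 37, 38, 42, 43, 44, 46, 51, 52, 54, 55, 57, 58}
insert 45 → {31, 33, 35, 36, 37, 38, 42, 43, 44, 45, 46, 51, 52, 54, 55, 57, 58}
extract-min → 31; now {33, 35, 36, 37, 38, 42, 43, 44, 45, 46, 51, 52, 54, 55, 57, 58}
insert 53 → {33, 35, 36, 37, 38, 42, 43, 44, 45, 46, 51, 52, 53, 54, 55, 57, 58}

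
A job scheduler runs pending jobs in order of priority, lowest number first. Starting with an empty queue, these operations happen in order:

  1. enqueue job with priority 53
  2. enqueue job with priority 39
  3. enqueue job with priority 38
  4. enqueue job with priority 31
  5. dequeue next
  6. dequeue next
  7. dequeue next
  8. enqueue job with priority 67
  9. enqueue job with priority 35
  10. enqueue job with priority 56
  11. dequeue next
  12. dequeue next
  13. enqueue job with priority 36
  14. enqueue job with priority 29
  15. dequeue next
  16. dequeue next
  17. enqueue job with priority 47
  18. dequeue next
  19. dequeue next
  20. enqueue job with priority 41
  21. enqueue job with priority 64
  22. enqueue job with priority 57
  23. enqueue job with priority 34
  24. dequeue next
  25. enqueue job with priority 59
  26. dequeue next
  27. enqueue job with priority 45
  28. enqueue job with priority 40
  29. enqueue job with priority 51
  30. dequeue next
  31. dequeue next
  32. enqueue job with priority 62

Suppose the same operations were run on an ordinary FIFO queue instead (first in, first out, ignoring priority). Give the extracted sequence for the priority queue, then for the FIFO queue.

insert 53 → {53}
insert 39 → {39, 53}
insert 38 → {38, 39, 53}
insert 31 → {31, 38, 39, 53}
dequeue next → 31; now {38, 39, 53}
dequeue next → 38; now {39, 53}
dequeue next → 39; now {53}
insert 67 → {53, 67}
insert 35 → {35, 53, 67}
insert 56 → {35, 53, 56, 67}
dequeue next → 35; now {53, 56, 67}
dequeue next → 53; now {56, 67}
insert 36 → {36, 56, 67}
insert 29 → {29, 36, 56, 67}
dequeue next → 29; now {36, 56, 67}
dequeue next → 36; now {56, 67}
insert 47 → {47, 56, 67}
dequeue next → 47; now {56, 67}
dequeue next → 56; now {67}
insert 41 → {41, 67}
insert 64 → {41, 64, 67}
insert 57 → {41, 57, 64, 67}
insert 34 → {34, 41, 57, 64, 67}
dequeue next → 34; now {41, 57, 64, 67}
insert 59 → {41, 57, 59, 64, 67}
dequeue next → 41; now {57, 59, 64, 67}
insert 45 → {45, 57, 59, 64, 67}
insert 40 → {40, 45, 57, 59, 64, 67}
insert 51 → {40, 45, 51, 57, 59, 64, 67}
dequeue next → 40; now {45, 51, 57, 59, 64, 67}
dequeue next → 45; now {51, 57, 59, 64, 67}
insert 62 → {51, 57, 59, 62, 64, 67}

priority queue: [31, 38, 39, 35, 53, 29, 36, 47, 56, 34, 41, 40, 45]; FIFO queue: [53, 39, 38, 31, 67, 35, 56, 36, 29, 47, 41, 64, 57]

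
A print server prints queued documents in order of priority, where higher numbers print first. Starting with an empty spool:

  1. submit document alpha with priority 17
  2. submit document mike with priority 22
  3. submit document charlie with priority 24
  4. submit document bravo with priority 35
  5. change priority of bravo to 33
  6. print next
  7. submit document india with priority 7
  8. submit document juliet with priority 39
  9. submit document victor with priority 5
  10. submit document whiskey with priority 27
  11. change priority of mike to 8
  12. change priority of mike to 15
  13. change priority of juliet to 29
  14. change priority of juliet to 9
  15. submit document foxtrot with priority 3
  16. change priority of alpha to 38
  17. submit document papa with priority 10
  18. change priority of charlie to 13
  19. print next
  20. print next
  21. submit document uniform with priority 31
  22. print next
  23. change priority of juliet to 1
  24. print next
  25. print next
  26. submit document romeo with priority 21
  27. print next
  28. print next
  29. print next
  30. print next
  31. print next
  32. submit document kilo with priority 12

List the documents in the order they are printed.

bravo → alpha → whiskey → uniform → mike → charlie → romeo → papa → india → victor → foxtrot

add alpha (priority 17) → {alpha:17}
add mike (priority 22) → {mike:22, alpha:17}
add charlie (priority 24) → {charlie:24, mike:22, alpha:17}
add bravo (priority 35) → {bravo:35, charlie:24, mike:22, alpha:17}
update bravo to priority 33 → {bravo:33, charlie:24, mike:22, alpha:17}
print next → bravo; now {charlie:24, mike:22, alpha:17}
add india (priority 7) → {charlie:24, mike:22, alpha:17, india:7}
add juliet (priority 39) → {juliet:39, charlie:24, mike:22, alpha:17, india:7}
add victor (priority 5) → {juliet:39, charlie:24, mike:22, alpha:17, india:7, victor:5}
add whiskey (priority 27) → {juliet:39, whiskey:27, charlie:24, mike:22, alpha:17, india:7, victor:5}
update mike to priority 8 → {juliet:39, whiskey:27, charlie:24, alpha:17, mike:8, india:7, victor:5}
update mike to priority 15 → {juliet:39, whiskey:27, charlie:24, alpha:17, mike:15, india:7, victor:5}
update juliet to priority 29 → {juliet:29, whiskey:27, charlie:24, alpha:17, mike:15, india:7, victor:5}
update juliet to priority 9 → {whiskey:27, charlie:24, alpha:17, mike:15, juliet:9, india:7, victor:5}
add foxtrot (priority 3) → {whiskey:27, charlie:24, alpha:17, mike:15, juliet:9, india:7, victor:5, foxtrot:3}
update alpha to priority 38 → {alpha:38, whiskey:27, charlie:24, mike:15, juliet:9, india:7, victor:5, foxtrot:3}
add papa (priority 10) → {alpha:38, whiskey:27, charlie:24, mike:15, papa:10, juliet:9, india:7, victor:5, foxtrot:3}
update charlie to priority 13 → {alpha:38, whiskey:27, mike:15, charlie:13, papa:10, juliet:9, india:7, victor:5, foxtrot:3}
print next → alpha; now {whiskey:27, mike:15, charlie:13, papa:10, juliet:9, india:7, victor:5, foxtrot:3}
print next → whiskey; now {mike:15, charlie:13, papa:10, juliet:9, india:7, victor:5, foxtrot:3}
add uniform (priority 31) → {uniform:31, mike:15, charlie:13, papa:10, juliet:9, india:7, victor:5, foxtrot:3}
print next → uniform; now {mike:15, charlie:13, papa:10, juliet:9, india:7, victor:5, foxtrot:3}
update juliet to priority 1 → {mike:15, charlie:13, papa:10, india:7, victor:5, foxtrot:3, juliet:1}
print next → mike; now {charlie:13, papa:10, india:7, victor:5, foxtrot:3, juliet:1}
print next → charlie; now {papa:10, india:7, victor:5, foxtrot:3, juliet:1}
add romeo (priority 21) → {romeo:21, papa:10, india:7, victor:5, foxtrot:3, juliet:1}
print next → romeo; now {papa:10, india:7, victor:5, foxtrot:3, juliet:1}
print next → papa; now {india:7, victor:5, foxtrot:3, juliet:1}
print next → india; now {victor:5, foxtrot:3, juliet:1}
print next → victor; now {foxtrot:3, juliet:1}
print next → foxtrot; now {juliet:1}
add kilo (priority 12) → {kilo:12, juliet:1}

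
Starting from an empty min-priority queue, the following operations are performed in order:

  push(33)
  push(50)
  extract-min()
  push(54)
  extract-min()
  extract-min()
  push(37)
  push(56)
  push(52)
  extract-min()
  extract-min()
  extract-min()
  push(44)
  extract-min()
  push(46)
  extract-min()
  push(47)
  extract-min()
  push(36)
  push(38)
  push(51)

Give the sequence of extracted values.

insert 33 → {33}
insert 50 → {33, 50}
extract-min → 33; now {50}
insert 54 → {50, 54}
extract-min → 50; now {54}
extract-min → 54; now {}
insert 37 → {37}
insert 56 → {37, 56}
insert 52 → {37, 52, 56}
extract-min → 37; now {52, 56}
extract-min → 52; now {56}
extract-min → 56; now {}
insert 44 → {44}
extract-min → 44; now {}
insert 46 → {46}
extract-min → 46; now {}
insert 47 → {47}
extract-min → 47; now {}
insert 36 → {36}
insert 38 → {36, 38}
insert 51 → {36, 38, 51}

33, 50, 54, 37, 52, 56, 44, 46, 47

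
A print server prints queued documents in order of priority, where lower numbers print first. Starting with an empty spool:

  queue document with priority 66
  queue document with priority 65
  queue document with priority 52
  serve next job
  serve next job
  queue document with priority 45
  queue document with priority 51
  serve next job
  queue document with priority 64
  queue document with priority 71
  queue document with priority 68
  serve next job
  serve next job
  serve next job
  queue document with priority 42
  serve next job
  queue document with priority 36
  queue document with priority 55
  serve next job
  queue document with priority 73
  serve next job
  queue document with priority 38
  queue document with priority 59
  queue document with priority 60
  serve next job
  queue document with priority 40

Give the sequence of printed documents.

insert 66 → {66}
insert 65 → {65, 66}
insert 52 → {52, 65, 66}
serve next job → 52; now {65, 66}
serve next job → 65; now {66}
insert 45 → {45, 66}
insert 51 → {45, 51, 66}
serve next job → 45; now {51, 66}
insert 64 → {51, 64, 66}
insert 71 → {51, 64, 66, 71}
insert 68 → {51, 64, 66, 68, 71}
serve next job → 51; now {64, 66, 68, 71}
serve next job → 64; now {66, 68, 71}
serve next job → 66; now {68, 71}
insert 42 → {42, 68, 71}
serve next job → 42; now {68, 71}
insert 36 → {36, 68, 71}
insert 55 → {36, 55, 68, 71}
serve next job → 36; now {55, 68, 71}
insert 73 → {55, 68, 71, 73}
serve next job → 55; now {68, 71, 73}
insert 38 → {38, 68, 71, 73}
insert 59 → {38, 59, 68, 71, 73}
insert 60 → {38, 59, 60, 68, 71, 73}
serve next job → 38; now {59, 60, 68, 71, 73}
insert 40 → {40, 59, 60, 68, 71, 73}

52 → 65 → 45 → 51 → 64 → 66 → 42 → 36 → 55 → 38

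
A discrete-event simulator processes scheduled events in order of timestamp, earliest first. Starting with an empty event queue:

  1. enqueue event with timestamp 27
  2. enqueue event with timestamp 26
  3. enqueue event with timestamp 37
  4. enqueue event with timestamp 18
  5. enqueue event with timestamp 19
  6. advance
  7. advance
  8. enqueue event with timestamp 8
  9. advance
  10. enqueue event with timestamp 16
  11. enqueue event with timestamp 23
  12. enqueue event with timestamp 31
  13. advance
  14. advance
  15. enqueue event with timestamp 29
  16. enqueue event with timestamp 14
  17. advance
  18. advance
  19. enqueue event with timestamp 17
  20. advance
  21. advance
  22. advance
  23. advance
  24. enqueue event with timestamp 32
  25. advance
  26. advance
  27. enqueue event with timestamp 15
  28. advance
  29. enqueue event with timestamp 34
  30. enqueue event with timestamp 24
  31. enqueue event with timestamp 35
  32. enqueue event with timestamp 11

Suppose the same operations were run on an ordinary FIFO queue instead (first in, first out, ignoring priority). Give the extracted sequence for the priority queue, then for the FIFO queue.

priority queue: [18, 19, 8, 16, 23, 14, 26, 17, 27, 29, 31, 32, 37, 15]; FIFO queue: [27, 26, 37, 18, 19, 8, 16, 23, 31, 29, 14, 17, 32, 15]

insert 27 → {27}
insert 26 → {26, 27}
insert 37 → {26, 27, 37}
insert 18 → {18, 26, 27, 37}
insert 19 → {18, 19, 26, 27, 37}
advance → 18; now {19, 26, 27, 37}
advance → 19; now {26, 27, 37}
insert 8 → {8, 26, 27, 37}
advance → 8; now {26, 27, 37}
insert 16 → {16, 26, 27, 37}
insert 23 → {16, 23, 26, 27, 37}
insert 31 → {16, 23, 26, 27, 31, 37}
advance → 16; now {23, 26, 27, 31, 37}
advance → 23; now {26, 27, 31, 37}
insert 29 → {26, 27, 29, 31, 37}
insert 14 → {14, 26, 27, 29, 31, 37}
advance → 14; now {26, 27, 29, 31, 37}
advance → 26; now {27, 29, 31, 37}
insert 17 → {17, 27, 29, 31, 37}
advance → 17; now {27, 29, 31, 37}
advance → 27; now {29, 31, 37}
advance → 29; now {31, 37}
advance → 31; now {37}
insert 32 → {32, 37}
advance → 32; now {37}
advance → 37; now {}
insert 15 → {15}
advance → 15; now {}
insert 34 → {34}
insert 24 → {24, 34}
insert 35 → {24, 34, 35}
insert 11 → {11, 24, 34, 35}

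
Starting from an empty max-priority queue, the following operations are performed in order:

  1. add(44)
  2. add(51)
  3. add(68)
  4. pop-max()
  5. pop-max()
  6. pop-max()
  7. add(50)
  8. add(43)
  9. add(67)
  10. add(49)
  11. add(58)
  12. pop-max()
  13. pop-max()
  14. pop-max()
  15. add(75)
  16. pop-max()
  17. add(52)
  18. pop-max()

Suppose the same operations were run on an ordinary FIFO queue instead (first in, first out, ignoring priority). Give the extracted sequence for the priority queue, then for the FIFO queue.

insert 44 → {44}
insert 51 → {51, 44}
insert 68 → {68, 51, 44}
pop-max → 68; now {51, 44}
pop-max → 51; now {44}
pop-max → 44; now {}
insert 50 → {50}
insert 43 → {50, 43}
insert 67 → {67, 50, 43}
insert 49 → {67, 50, 49, 43}
insert 58 → {67, 58, 50, 49, 43}
pop-max → 67; now {58, 50, 49, 43}
pop-max → 58; now {50, 49, 43}
pop-max → 50; now {49, 43}
insert 75 → {75, 49, 43}
pop-max → 75; now {49, 43}
insert 52 → {52, 49, 43}
pop-max → 52; now {49, 43}

priority queue: 68, 51, 44, 67, 58, 50, 75, 52; FIFO queue: 44, 51, 68, 50, 43, 67, 49, 58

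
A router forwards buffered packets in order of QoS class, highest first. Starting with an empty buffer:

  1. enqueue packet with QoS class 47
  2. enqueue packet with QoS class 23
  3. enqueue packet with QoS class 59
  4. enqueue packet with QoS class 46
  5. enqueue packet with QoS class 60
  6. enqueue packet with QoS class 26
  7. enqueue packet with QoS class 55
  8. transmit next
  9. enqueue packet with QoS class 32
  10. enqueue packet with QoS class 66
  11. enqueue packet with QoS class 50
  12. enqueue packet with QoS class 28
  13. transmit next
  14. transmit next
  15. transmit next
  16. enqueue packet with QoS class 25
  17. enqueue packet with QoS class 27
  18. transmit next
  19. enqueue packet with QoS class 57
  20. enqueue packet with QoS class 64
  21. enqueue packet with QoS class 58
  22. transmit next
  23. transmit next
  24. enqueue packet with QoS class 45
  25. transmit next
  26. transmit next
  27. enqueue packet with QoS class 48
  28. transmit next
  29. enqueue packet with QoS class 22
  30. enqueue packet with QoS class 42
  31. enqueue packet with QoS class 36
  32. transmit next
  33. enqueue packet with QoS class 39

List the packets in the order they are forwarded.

60 → 66 → 59 → 55 → 50 → 64 → 58 → 57 → 47 → 48 → 46

insert 47 → {47}
insert 23 → {47, 23}
insert 59 → {59, 47, 23}
insert 46 → {59, 47, 46, 23}
insert 60 → {60, 59, 47, 46, 23}
insert 26 → {60, 59, 47, 46, 26, 23}
insert 55 → {60, 59, 55, 47, 46, 26, 23}
transmit next → 60; now {59, 55, 47, 46, 26, 23}
insert 32 → {59, 55, 47, 46, 32, 26, 23}
insert 66 → {66, 59, 55, 47, 46, 32, 26, 23}
insert 50 → {66, 59, 55, 50, 47, 46, 32, 26, 23}
insert 28 → {66, 59, 55, 50, 47, 46, 32, 28, 26, 23}
transmit next → 66; now {59, 55, 50, 47, 46, 32, 28, 26, 23}
transmit next → 59; now {55, 50, 47, 46, 32, 28, 26, 23}
transmit next → 55; now {50, 47, 46, 32, 28, 26, 23}
insert 25 → {50, 47, 46, 32, 28, 26, 25, 23}
insert 27 → {50, 47, 46, 32, 28, 27, 26, 25, 23}
transmit next → 50; now {47, 46, 32, 28, 27, 26, 25, 23}
insert 57 → {57, 47, 46, 32, 28, 27, 26, 25, 23}
insert 64 → {64, 57, 47, 46, 32, 28, 27, 26, 25, 23}
insert 58 → {64, 58, 57, 47, 46, 32, 28, 27, 26, 25, 23}
transmit next → 64; now {58, 57, 47, 46, 32, 28, 27, 26, 25, 23}
transmit next → 58; now {57, 47, 46, 32, 28, 27, 26, 25, 23}
insert 45 → {57, 47, 46, 45, 32, 28, 27, 26, 25, 23}
transmit next → 57; now {47, 46, 45, 32, 28, 27, 26, 25, 23}
transmit next → 47; now {46, 45, 32, 28, 27, 26, 25, 23}
insert 48 → {48, 46, 45, 32, 28, 27, 26, 25, 23}
transmit next → 48; now {46, 45, 32, 28, 27, 26, 25, 23}
insert 22 → {46, 45, 32, 28, 27, 26, 25, 23, 22}
insert 42 → {46, 45, 42, 32, 28, 27, 26, 25, 23, 22}
insert 36 → {46, 45, 42, 36, 32, 28, 27, 26, 25, 23, 22}
transmit next → 46; now {45, 42, 36, 32, 28, 27, 26, 25, 23, 22}
insert 39 → {45, 42, 39, 36, 32, 28, 27, 26, 25, 23, 22}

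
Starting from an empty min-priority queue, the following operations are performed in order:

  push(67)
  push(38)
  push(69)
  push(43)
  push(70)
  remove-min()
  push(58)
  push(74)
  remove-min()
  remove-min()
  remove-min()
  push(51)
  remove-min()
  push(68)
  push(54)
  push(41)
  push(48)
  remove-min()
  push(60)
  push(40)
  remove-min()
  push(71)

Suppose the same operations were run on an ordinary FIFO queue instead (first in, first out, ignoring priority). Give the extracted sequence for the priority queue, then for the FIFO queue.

insert 67 → {67}
insert 38 → {38, 67}
insert 69 → {38, 67, 69}
insert 43 → {38, 43, 67, 69}
insert 70 → {38, 43, 67, 69, 70}
remove-min → 38; now {43, 67, 69, 70}
insert 58 → {43, 58, 67, 69, 70}
insert 74 → {43, 58, 67, 69, 70, 74}
remove-min → 43; now {58, 67, 69, 70, 74}
remove-min → 58; now {67, 69, 70, 74}
remove-min → 67; now {69, 70, 74}
insert 51 → {51, 69, 70, 74}
remove-min → 51; now {69, 70, 74}
insert 68 → {68, 69, 70, 74}
insert 54 → {54, 68, 69, 70, 74}
insert 41 → {41, 54, 68, 69, 70, 74}
insert 48 → {41, 48, 54, 68, 69, 70, 74}
remove-min → 41; now {48, 54, 68, 69, 70, 74}
insert 60 → {48, 54, 60, 68, 69, 70, 74}
insert 40 → {40, 48, 54, 60, 68, 69, 70, 74}
remove-min → 40; now {48, 54, 60, 68, 69, 70, 74}
insert 71 → {48, 54, 60, 68, 69, 70, 71, 74}

priority queue: 38, 43, 58, 67, 51, 41, 40; FIFO queue: 67, 38, 69, 43, 70, 58, 74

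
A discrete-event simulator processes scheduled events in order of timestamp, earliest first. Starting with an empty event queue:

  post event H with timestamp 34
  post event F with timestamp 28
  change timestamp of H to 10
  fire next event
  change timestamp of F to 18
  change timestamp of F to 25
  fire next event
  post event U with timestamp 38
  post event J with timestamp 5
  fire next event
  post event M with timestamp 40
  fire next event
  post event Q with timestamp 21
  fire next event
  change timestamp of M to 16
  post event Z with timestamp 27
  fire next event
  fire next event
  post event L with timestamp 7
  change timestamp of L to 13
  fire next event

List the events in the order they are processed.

H → F → J → U → Q → M → Z → L

add H (timestamp 34) → {H:34}
add F (timestamp 28) → {F:28, H:34}
update H to timestamp 10 → {H:10, F:28}
fire next event → H; now {F:28}
update F to timestamp 18 → {F:18}
update F to timestamp 25 → {F:25}
fire next event → F; now {}
add U (timestamp 38) → {U:38}
add J (timestamp 5) → {J:5, U:38}
fire next event → J; now {U:38}
add M (timestamp 40) → {U:38, M:40}
fire next event → U; now {M:40}
add Q (timestamp 21) → {Q:21, M:40}
fire next event → Q; now {M:40}
update M to timestamp 16 → {M:16}
add Z (timestamp 27) → {M:16, Z:27}
fire next event → M; now {Z:27}
fire next event → Z; now {}
add L (timestamp 7) → {L:7}
update L to timestamp 13 → {L:13}
fire next event → L; now {}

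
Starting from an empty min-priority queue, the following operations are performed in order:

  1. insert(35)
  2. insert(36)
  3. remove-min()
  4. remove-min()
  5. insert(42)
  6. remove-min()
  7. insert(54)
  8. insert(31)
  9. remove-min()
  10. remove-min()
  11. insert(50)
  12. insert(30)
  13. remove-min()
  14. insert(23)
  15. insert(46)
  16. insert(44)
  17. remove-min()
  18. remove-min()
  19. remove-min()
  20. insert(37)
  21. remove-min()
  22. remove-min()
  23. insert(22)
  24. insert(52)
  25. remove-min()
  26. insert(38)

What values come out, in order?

insert 35 → {35}
insert 36 → {35, 36}
remove-min → 35; now {36}
remove-min → 36; now {}
insert 42 → {42}
remove-min → 42; now {}
insert 54 → {54}
insert 31 → {31, 54}
remove-min → 31; now {54}
remove-min → 54; now {}
insert 50 → {50}
insert 30 → {30, 50}
remove-min → 30; now {50}
insert 23 → {23, 50}
insert 46 → {23, 46, 50}
insert 44 → {23, 44, 46, 50}
remove-min → 23; now {44, 46, 50}
remove-min → 44; now {46, 50}
remove-min → 46; now {50}
insert 37 → {37, 50}
remove-min → 37; now {50}
remove-min → 50; now {}
insert 22 → {22}
insert 52 → {22, 52}
remove-min → 22; now {52}
insert 38 → {38, 52}

35 → 36 → 42 → 31 → 54 → 30 → 23 → 44 → 46 → 37 → 50 → 22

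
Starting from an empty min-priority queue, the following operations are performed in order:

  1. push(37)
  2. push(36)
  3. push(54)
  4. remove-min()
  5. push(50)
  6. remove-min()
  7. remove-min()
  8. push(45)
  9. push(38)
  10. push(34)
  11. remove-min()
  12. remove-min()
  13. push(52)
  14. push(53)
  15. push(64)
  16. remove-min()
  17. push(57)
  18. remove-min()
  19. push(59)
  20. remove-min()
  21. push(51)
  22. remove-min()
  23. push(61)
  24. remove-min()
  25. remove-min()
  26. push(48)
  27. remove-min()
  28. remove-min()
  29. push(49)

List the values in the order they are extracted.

insert 37 → {37}
insert 36 → {36, 37}
insert 54 → {36, 37, 54}
remove-min → 36; now {37, 54}
insert 50 → {37, 50, 54}
remove-min → 37; now {50, 54}
remove-min → 50; now {54}
insert 45 → {45, 54}
insert 38 → {38, 45, 54}
insert 34 → {34, 38, 45, 54}
remove-min → 34; now {38, 45, 54}
remove-min → 38; now {45, 54}
insert 52 → {45, 52, 54}
insert 53 → {45, 52, 53, 54}
insert 64 → {45, 52, 53, 54, 64}
remove-min → 45; now {52, 53, 54, 64}
insert 57 → {52, 53, 54, 57, 64}
remove-min → 52; now {53, 54, 57, 64}
insert 59 → {53, 54, 57, 59, 64}
remove-min → 53; now {54, 57, 59, 64}
insert 51 → {51, 54, 57, 59, 64}
remove-min → 51; now {54, 57, 59, 64}
insert 61 → {54, 57, 59, 61, 64}
remove-min → 54; now {57, 59, 61, 64}
remove-min → 57; now {59, 61, 64}
insert 48 → {48, 59, 61, 64}
remove-min → 48; now {59, 61, 64}
remove-min → 59; now {61, 64}
insert 49 → {49, 61, 64}

36 → 37 → 50 → 34 → 38 → 45 → 52 → 53 → 51 → 54 → 57 → 48 → 59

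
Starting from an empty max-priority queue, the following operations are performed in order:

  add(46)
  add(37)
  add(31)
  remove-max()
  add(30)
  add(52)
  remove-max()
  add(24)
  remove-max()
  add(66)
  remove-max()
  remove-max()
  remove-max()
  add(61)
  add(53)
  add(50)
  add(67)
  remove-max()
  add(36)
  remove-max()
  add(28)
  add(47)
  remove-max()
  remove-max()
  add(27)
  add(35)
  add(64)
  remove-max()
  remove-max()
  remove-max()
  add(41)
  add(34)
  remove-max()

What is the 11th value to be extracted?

64

insert 46 → {46}
insert 37 → {46, 37}
insert 31 → {46, 37, 31}
remove-max → 46; now {37, 31}
insert 30 → {37, 31, 30}
insert 52 → {52, 37, 31, 30}
remove-max → 52; now {37, 31, 30}
insert 24 → {37, 31, 30, 24}
remove-max → 37; now {31, 30, 24}
insert 66 → {66, 31, 30, 24}
remove-max → 66; now {31, 30, 24}
remove-max → 31; now {30, 24}
remove-max → 30; now {24}
insert 61 → {61, 24}
insert 53 → {61, 53, 24}
insert 50 → {61, 53, 50, 24}
insert 67 → {67, 61, 53, 50, 24}
remove-max → 67; now {61, 53, 50, 24}
insert 36 → {61, 53, 50, 36, 24}
remove-max → 61; now {53, 50, 36, 24}
insert 28 → {53, 50, 36, 28, 24}
insert 47 → {53, 50, 47, 36, 28, 24}
remove-max → 53; now {50, 47, 36, 28, 24}
remove-max → 50; now {47, 36, 28, 24}
insert 27 → {47, 36, 28, 27, 24}
insert 35 → {47, 36, 35, 28, 27, 24}
insert 64 → {64, 47, 36, 35, 28, 27, 24}
remove-max → 64; now {47, 36, 35, 28, 27, 24}
remove-max → 47; now {36, 35, 28, 27, 24}
remove-max → 36; now {35, 28, 27, 24}
insert 41 → {41, 35, 28, 27, 24}
insert 34 → {41, 35, 34, 28, 27, 24}
remove-max → 41; now {35, 34, 28, 27, 24}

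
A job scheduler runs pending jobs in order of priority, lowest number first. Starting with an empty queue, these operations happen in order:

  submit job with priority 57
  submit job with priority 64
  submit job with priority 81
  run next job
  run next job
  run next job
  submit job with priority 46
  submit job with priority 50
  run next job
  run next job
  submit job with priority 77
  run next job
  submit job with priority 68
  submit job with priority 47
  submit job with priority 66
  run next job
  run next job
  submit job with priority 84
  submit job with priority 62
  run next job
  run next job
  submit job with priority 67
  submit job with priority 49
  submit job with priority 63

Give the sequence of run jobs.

57 → 64 → 81 → 46 → 50 → 77 → 47 → 66 → 62 → 68

insert 57 → {57}
insert 64 → {57, 64}
insert 81 → {57, 64, 81}
run next job → 57; now {64, 81}
run next job → 64; now {81}
run next job → 81; now {}
insert 46 → {46}
insert 50 → {46, 50}
run next job → 46; now {50}
run next job → 50; now {}
insert 77 → {77}
run next job → 77; now {}
insert 68 → {68}
insert 47 → {47, 68}
insert 66 → {47, 66, 68}
run next job → 47; now {66, 68}
run next job → 66; now {68}
insert 84 → {68, 84}
insert 62 → {62, 68, 84}
run next job → 62; now {68, 84}
run next job → 68; now {84}
insert 67 → {67, 84}
insert 49 → {49, 67, 84}
insert 63 → {49, 63, 67, 84}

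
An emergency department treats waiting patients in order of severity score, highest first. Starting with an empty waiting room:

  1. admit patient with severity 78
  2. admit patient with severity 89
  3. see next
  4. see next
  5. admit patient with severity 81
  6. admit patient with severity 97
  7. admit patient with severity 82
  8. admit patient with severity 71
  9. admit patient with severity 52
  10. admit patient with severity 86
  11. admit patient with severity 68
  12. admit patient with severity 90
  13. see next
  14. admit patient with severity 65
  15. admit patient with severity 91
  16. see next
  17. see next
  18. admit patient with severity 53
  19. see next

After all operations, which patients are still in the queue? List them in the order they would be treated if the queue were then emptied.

insert 78 → {78}
insert 89 → {89, 78}
see next → 89; now {78}
see next → 78; now {}
insert 81 → {81}
insert 97 → {97, 81}
insert 82 → {97, 82, 81}
insert 71 → {97, 82, 81, 71}
insert 52 → {97, 82, 81, 71, 52}
insert 86 → {97, 86, 82, 81, 71, 52}
insert 68 → {97, 86, 82, 81, 71, 68, 52}
insert 90 → {97, 90, 86, 82, 81, 71, 68, 52}
see next → 97; now {90, 86, 82, 81, 71, 68, 52}
insert 65 → {90, 86, 82, 81, 71, 68, 65, 52}
insert 91 → {91, 90, 86, 82, 81, 71, 68, 65, 52}
see next → 91; now {90, 86, 82, 81, 71, 68, 65, 52}
see next → 90; now {86, 82, 81, 71, 68, 65, 52}
insert 53 → {86, 82, 81, 71, 68, 65, 53, 52}
see next → 86; now {82, 81, 71, 68, 65, 53, 52}

82, 81, 71, 68, 65, 53, 52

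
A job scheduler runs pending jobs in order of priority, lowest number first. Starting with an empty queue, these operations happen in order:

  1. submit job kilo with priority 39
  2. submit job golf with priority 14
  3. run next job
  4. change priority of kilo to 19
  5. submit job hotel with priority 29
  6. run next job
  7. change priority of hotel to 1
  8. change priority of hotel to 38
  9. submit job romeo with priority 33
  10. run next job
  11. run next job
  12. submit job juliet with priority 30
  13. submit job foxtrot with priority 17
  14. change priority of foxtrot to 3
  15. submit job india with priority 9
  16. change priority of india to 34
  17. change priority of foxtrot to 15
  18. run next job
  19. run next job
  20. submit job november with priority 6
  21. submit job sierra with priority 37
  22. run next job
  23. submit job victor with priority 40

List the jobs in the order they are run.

add kilo (priority 39) → {kilo:39}
add golf (priority 14) → {golf:14, kilo:39}
run next job → golf; now {kilo:39}
update kilo to priority 19 → {kilo:19}
add hotel (priority 29) → {kilo:19, hotel:29}
run next job → kilo; now {hotel:29}
update hotel to priority 1 → {hotel:1}
update hotel to priority 38 → {hotel:38}
add romeo (priority 33) → {romeo:33, hotel:38}
run next job → romeo; now {hotel:38}
run next job → hotel; now {}
add juliet (priority 30) → {juliet:30}
add foxtrot (priority 17) → {foxtrot:17, juliet:30}
update foxtrot to priority 3 → {foxtrot:3, juliet:30}
add india (priority 9) → {foxtrot:3, india:9, juliet:30}
update india to priority 34 → {foxtrot:3, juliet:30, india:34}
update foxtrot to priority 15 → {foxtrot:15, juliet:30, india:34}
run next job → foxtrot; now {juliet:30, india:34}
run next job → juliet; now {india:34}
add november (priority 6) → {november:6, india:34}
add sierra (priority 37) → {november:6, india:34, sierra:37}
run next job → november; now {india:34, sierra:37}
add victor (priority 40) → {india:34, sierra:37, victor:40}

golf → kilo → romeo → hotel → foxtrot → juliet → november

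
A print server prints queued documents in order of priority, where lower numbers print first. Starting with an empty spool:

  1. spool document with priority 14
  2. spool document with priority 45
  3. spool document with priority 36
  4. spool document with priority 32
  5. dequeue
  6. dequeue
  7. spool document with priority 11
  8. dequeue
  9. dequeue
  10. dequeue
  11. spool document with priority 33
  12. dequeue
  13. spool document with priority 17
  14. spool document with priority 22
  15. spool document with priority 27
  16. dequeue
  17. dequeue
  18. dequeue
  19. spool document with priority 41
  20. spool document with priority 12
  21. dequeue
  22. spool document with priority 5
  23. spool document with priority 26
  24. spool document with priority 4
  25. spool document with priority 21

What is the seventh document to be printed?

insert 14 → {14}
insert 45 → {14, 45}
insert 36 → {14, 36, 45}
insert 32 → {14, 32, 36, 45}
dequeue → 14; now {32, 36, 45}
dequeue → 32; now {36, 45}
insert 11 → {11, 36, 45}
dequeue → 11; now {36, 45}
dequeue → 36; now {45}
dequeue → 45; now {}
insert 33 → {33}
dequeue → 33; now {}
insert 17 → {17}
insert 22 → {17, 22}
insert 27 → {17, 22, 27}
dequeue → 17; now {22, 27}
dequeue → 22; now {27}
dequeue → 27; now {}
insert 41 → {41}
insert 12 → {12, 41}
dequeue → 12; now {41}
insert 5 → {5, 41}
insert 26 → {5, 26, 41}
insert 4 → {4, 5, 26, 41}
insert 21 → {4, 5, 21, 26, 41}

17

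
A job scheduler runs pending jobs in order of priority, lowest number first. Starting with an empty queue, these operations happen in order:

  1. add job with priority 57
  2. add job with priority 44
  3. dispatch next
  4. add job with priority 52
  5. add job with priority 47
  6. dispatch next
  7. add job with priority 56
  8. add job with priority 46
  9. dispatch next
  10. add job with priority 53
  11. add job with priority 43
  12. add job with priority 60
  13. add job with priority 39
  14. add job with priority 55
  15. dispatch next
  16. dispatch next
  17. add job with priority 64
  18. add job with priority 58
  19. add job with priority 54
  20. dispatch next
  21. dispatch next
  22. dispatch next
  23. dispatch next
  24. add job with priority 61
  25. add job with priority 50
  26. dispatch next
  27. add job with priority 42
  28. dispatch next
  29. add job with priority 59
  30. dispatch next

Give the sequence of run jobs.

insert 57 → {57}
insert 44 → {44, 57}
dispatch next → 44; now {57}
insert 52 → {52, 57}
insert 47 → {47, 52, 57}
dispatch next → 47; now {52, 57}
insert 56 → {52, 56, 57}
insert 46 → {46, 52, 56, 57}
dispatch next → 46; now {52, 56, 57}
insert 53 → {52, 53, 56, 57}
insert 43 → {43, 52, 53, 56, 57}
insert 60 → {43, 52, 53, 56, 57, 60}
insert 39 → {39, 43, 52, 53, 56, 57, 60}
insert 55 → {39, 43, 52, 53, 55, 56, 57, 60}
dispatch next → 39; now {43, 52, 53, 55, 56, 57, 60}
dispatch next → 43; now {52, 53, 55, 56, 57, 60}
insert 64 → {52, 53, 55, 56, 57, 60, 64}
insert 58 → {52, 53, 55, 56, 57, 58, 60, 64}
insert 54 → {52, 53, 54, 55, 56, 57, 58, 60, 64}
dispatch next → 52; now {53, 54, 55, 56, 57, 58, 60, 64}
dispatch next → 53; now {54, 55, 56, 57, 58, 60, 64}
dispatch next → 54; now {55, 56, 57, 58, 60, 64}
dispatch next → 55; now {56, 57, 58, 60, 64}
insert 61 → {56, 57, 58, 60, 61, 64}
insert 50 → {50, 56, 57, 58, 60, 61, 64}
dispatch next → 50; now {56, 57, 58, 60, 61, 64}
insert 42 → {42, 56, 57, 58, 60, 61, 64}
dispatch next → 42; now {56, 57, 58, 60, 61, 64}
insert 59 → {56, 57, 58, 59, 60, 61, 64}
dispatch next → 56; now {57, 58, 59, 60, 61, 64}

44 → 47 → 46 → 39 → 43 → 52 → 53 → 54 → 55 → 50 → 42 → 56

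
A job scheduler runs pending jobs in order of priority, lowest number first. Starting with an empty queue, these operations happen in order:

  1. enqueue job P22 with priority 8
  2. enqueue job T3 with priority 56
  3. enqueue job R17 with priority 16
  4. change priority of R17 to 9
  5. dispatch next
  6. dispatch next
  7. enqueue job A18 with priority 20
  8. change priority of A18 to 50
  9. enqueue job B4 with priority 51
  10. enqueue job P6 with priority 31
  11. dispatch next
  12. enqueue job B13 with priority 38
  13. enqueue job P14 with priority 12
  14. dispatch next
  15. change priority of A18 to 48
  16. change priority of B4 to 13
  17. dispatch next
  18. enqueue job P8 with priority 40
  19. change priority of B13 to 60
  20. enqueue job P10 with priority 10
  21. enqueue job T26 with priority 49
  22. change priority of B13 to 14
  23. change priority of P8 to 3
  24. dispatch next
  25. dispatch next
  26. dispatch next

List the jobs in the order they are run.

[P22, R17, P6, P14, B4, P8, P10, B13]

add P22 (priority 8) → {P22:8}
add T3 (priority 56) → {P22:8, T3:56}
add R17 (priority 16) → {P22:8, R17:16, T3:56}
update R17 to priority 9 → {P22:8, R17:9, T3:56}
dispatch next → P22; now {R17:9, T3:56}
dispatch next → R17; now {T3:56}
add A18 (priority 20) → {A18:20, T3:56}
update A18 to priority 50 → {A18:50, T3:56}
add B4 (priority 51) → {A18:50, B4:51, T3:56}
add P6 (priority 31) → {P6:31, A18:50, B4:51, T3:56}
dispatch next → P6; now {A18:50, B4:51, T3:56}
add B13 (priority 38) → {B13:38, A18:50, B4:51, T3:56}
add P14 (priority 12) → {P14:12, B13:38, A18:50, B4:51, T3:56}
dispatch next → P14; now {B13:38, A18:50, B4:51, T3:56}
update A18 to priority 48 → {B13:38, A18:48, B4:51, T3:56}
update B4 to priority 13 → {B4:13, B13:38, A18:48, T3:56}
dispatch next → B4; now {B13:38, A18:48, T3:56}
add P8 (priority 40) → {B13:38, P8:40, A18:48, T3:56}
update B13 to priority 60 → {P8:40, A18:48, T3:56, B13:60}
add P10 (priority 10) → {P10:10, P8:40, A18:48, T3:56, B13:60}
add T26 (priority 49) → {P10:10, P8:40, A18:48, T26:49, T3:56, B13:60}
update B13 to priority 14 → {P10:10, B13:14, P8:40, A18:48, T26:49, T3:56}
update P8 to priority 3 → {P8:3, P10:10, B13:14, A18:48, T26:49, T3:56}
dispatch next → P8; now {P10:10, B13:14, A18:48, T26:49, T3:56}
dispatch next → P10; now {B13:14, A18:48, T26:49, T3:56}
dispatch next → B13; now {A18:48, T26:49, T3:56}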